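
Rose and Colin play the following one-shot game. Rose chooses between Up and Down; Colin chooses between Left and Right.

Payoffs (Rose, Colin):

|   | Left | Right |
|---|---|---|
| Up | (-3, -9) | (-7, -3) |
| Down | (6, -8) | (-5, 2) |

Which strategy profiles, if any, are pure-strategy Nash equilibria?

(Up, Left): Rose prefers Down (6 > -3); Colin prefers Right (-3 > -9) — not an equilibrium.
(Up, Right): Rose prefers Down (-5 > -7) — not an equilibrium.
(Down, Left): Colin prefers Right (2 > -8) — not an equilibrium.
(Down, Right): Rose gets -5 ≥ -7 from Up, and Colin gets 2 ≥ -8 from Left — Nash equilibrium.

(Down, Right)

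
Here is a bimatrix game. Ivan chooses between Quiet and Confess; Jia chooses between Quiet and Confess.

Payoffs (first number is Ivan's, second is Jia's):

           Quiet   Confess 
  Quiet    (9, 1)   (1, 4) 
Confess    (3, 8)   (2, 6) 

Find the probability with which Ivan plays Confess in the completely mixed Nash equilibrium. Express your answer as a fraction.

3/5

Let r be the probability that Ivan plays Quiet. In a completely mixed equilibrium, Jia must be indifferent between Quiet and Confess.
Jia's expected payoff from Quiet is r + 8(1−r); from Confess it is 4r + 6(1−r).
Setting these equal: −7r + 8 = −2r + 6, so r = 2/5.
Therefore Ivan plays Confess with probability 1 − 2/5 = 3/5.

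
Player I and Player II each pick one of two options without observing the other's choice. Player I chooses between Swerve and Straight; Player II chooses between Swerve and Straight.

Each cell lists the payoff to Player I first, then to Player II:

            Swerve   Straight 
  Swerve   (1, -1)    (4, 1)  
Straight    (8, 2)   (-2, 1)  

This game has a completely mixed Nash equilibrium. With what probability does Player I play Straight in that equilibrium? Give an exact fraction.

2/3

Let p be the probability that Player I plays Swerve. In a completely mixed equilibrium, Player II must be indifferent between Swerve and Straight.
Player II's expected payoff from Swerve is −p + 2(1−p); from Straight it is p + (1−p).
Setting these equal: −3p + 2 = 1, so p = 1/3.
Therefore Player I plays Straight with probability 1 − 1/3 = 2/3.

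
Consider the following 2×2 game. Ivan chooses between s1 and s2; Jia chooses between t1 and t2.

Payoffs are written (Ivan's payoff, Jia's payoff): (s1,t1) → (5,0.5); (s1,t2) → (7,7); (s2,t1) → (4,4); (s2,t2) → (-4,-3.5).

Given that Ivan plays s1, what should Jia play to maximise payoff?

t2

Against s1, Jia earns 0.5 from t1 and 7 from t2.
So t2 is the best response.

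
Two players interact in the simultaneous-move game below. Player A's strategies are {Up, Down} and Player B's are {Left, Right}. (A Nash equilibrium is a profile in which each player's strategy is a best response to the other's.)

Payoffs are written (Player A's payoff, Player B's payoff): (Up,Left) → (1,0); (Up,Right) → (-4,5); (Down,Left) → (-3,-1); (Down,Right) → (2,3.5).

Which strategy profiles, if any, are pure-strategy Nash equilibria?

(Down, Right)

(Up, Left): Player B prefers Right (5 > 0) — not an equilibrium.
(Up, Right): Player A prefers Down (2 > -4) — not an equilibrium.
(Down, Left): Player A prefers Up (1 > -3); Player B prefers Right (3.5 > -1) — not an equilibrium.
(Down, Right): Player A gets 2 ≥ -4 from Up, and Player B gets 3.5 ≥ -1 from Left — Nash equilibrium.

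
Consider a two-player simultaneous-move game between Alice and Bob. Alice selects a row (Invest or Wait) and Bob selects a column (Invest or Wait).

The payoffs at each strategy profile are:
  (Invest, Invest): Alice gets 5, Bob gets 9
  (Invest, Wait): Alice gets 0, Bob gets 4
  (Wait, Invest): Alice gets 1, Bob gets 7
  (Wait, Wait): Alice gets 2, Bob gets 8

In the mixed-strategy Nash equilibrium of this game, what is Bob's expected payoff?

First find p, the probability Alice plays Invest, from Bob's indifference between Invest and Wait: 9p + 7(1−p) = 4p + 8(1−p), giving p = 1/6.
Since Bob is indifferent in equilibrium, Bob's expected payoff equals the payoff from either column against (1/6, 5/6). Using Invest: 9(1/6) + 7(5/6) = 22/3.

22/3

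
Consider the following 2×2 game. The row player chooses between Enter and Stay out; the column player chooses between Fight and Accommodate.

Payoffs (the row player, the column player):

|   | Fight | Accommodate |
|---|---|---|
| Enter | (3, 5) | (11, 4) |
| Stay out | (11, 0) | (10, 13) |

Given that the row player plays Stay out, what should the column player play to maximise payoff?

Accommodate

Against Stay out, the column player earns 0 from Fight and 13 from Accommodate.
So Accommodate is the best response.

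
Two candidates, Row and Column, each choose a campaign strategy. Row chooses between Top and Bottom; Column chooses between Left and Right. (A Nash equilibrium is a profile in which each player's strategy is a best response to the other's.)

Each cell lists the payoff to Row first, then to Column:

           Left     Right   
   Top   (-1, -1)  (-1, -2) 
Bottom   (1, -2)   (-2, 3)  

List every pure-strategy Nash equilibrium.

(Top, Left): Row prefers Bottom (1 > -1) — not an equilibrium.
(Top, Right): Column prefers Left (-1 > -2) — not an equilibrium.
(Bottom, Left): Column prefers Right (3 > -2) — not an equilibrium.
(Bottom, Right): Row prefers Top (-1 > -2) — not an equilibrium.

none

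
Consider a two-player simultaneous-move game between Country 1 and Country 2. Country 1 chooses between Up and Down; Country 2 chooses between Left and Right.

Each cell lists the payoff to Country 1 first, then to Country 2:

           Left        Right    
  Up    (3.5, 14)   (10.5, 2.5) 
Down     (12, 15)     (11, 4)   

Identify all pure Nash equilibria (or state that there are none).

(Down, Left)

(Up, Left): Country 1 prefers Down (12 > 3.5) — not an equilibrium.
(Up, Right): Country 1 prefers Down (11 > 10.5); Country 2 prefers Left (14 > 2.5) — not an equilibrium.
(Down, Left): Country 1 gets 12 ≥ 3.5 from Up, and Country 2 gets 15 ≥ 4 from Right — Nash equilibrium.
(Down, Right): Country 2 prefers Left (15 > 4) — not an equilibrium.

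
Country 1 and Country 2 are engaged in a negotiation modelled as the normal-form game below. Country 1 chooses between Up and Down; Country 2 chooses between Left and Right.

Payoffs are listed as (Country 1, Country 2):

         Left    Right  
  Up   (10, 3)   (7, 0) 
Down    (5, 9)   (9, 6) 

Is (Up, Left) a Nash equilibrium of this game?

At (Up, Left), Country 1 earns 10; switching to Down would give 5, so Country 1 has no profitable deviation.
Country 2 earns 3; switching to Right would give 0, so Country 2 has no profitable deviation.
Neither player can gain by a unilateral deviation, so this profile is a Nash equilibrium.

Yes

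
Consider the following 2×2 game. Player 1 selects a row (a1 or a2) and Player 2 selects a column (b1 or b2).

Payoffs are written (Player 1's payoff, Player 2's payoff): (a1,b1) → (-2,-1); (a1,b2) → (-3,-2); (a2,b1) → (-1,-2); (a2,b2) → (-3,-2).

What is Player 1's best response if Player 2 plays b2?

either — both a1 and a2 are best responses

Against b2, Player 1 earns -3 from a1 and -3 from a2.
So either strategy is a best response.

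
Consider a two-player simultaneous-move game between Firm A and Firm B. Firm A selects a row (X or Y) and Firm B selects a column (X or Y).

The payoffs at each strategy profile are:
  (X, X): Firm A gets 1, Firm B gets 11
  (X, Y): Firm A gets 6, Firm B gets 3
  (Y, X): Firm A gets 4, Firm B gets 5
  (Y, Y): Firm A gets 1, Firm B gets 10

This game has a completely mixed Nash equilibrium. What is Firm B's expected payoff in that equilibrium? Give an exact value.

95/13

First find x, the probability Firm A plays X, from Firm B's indifference between X and Y: 11x + 5(1−x) = 3x + 10(1−x), giving x = 5/13.
Since Firm B is indifferent in equilibrium, Firm B's expected payoff equals the payoff from either column against (5/13, 8/13). Using X: 11(5/13) + 5(8/13) = 95/13.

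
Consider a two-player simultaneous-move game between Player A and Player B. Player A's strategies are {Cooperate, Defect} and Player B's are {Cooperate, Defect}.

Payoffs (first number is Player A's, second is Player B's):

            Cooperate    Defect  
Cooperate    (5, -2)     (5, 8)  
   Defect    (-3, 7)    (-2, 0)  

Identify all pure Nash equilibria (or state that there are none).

(Cooperate, Defect)

(Cooperate, Cooperate): Player B prefers Defect (8 > -2) — not an equilibrium.
(Cooperate, Defect): Player A gets 5 ≥ -2 from Defect, and Player B gets 8 ≥ -2 from Cooperate — Nash equilibrium.
(Defect, Cooperate): Player A prefers Cooperate (5 > -3) — not an equilibrium.
(Defect, Defect): Player A prefers Cooperate (5 > -2); Player B prefers Cooperate (7 > 0) — not an equilibrium.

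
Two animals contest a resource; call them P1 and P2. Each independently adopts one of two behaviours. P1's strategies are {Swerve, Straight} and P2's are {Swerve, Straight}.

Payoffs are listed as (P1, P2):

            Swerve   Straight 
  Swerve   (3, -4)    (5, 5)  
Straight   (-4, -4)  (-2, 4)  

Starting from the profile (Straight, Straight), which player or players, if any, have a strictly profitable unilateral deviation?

P1 at (Straight, Straight) earns -2; deviating to Swerve yields 5 — a strict improvement.
P2 earns 4; deviating to Swerve yields -4 — not better.
Only P1 has a strictly profitable deviation.

P1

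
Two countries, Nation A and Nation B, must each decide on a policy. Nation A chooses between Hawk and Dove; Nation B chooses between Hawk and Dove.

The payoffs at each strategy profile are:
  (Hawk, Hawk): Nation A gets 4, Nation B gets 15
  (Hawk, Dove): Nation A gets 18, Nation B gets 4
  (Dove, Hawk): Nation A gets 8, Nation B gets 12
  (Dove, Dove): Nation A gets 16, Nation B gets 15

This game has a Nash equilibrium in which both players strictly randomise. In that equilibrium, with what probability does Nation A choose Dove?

11/14

Let p be the probability that Nation A plays Hawk. In a completely mixed equilibrium, Nation B must be indifferent between Hawk and Dove.
Nation B's expected payoff from Hawk is 15p + 12(1−p); from Dove it is 4p + 15(1−p).
Setting these equal: 3p + 12 = −11p + 15, so p = 3/14.
Therefore Nation A plays Dove with probability 1 − 3/14 = 11/14.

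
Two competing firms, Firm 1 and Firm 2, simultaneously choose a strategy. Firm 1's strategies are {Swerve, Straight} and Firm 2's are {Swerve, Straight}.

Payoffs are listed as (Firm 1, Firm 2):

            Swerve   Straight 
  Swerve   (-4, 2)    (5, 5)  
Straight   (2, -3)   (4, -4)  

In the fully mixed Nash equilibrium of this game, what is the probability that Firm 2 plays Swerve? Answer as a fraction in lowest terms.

Let y be the probability that Firm 2 plays Swerve. In a completely mixed equilibrium, Firm 1 must be indifferent between Swerve and Straight.
Firm 1's expected payoff from Swerve is −4y + 5(1−y); from Straight it is 2y + 4(1−y).
Setting these equal: −9y + 5 = −2y + 4, so y = 1/7.

1/7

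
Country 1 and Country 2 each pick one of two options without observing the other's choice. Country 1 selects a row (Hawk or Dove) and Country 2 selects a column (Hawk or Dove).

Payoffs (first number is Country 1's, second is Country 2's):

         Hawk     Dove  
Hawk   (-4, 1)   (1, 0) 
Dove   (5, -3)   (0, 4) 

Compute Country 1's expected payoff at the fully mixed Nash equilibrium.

First find y, the probability Country 2 plays Hawk, from Country 1's indifference between Hawk and Dove: −4y + (1−y) = 5y, giving y = 1/10.
Since Country 1 is indifferent in equilibrium, Country 1's expected payoff equals the payoff from either row against (1/10, 9/10). Using Hawk: −4(1/10) + (9/10) = 1/2.

1/2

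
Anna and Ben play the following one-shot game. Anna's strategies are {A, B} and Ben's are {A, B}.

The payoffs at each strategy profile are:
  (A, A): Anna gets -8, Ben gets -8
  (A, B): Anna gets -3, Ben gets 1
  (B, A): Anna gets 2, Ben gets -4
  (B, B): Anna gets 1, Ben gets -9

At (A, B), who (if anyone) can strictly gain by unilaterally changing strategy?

Anna at (A, B) earns -3; deviating to B yields 1 — a strict improvement.
Ben earns 1; deviating to A yields -8 — not better.
Only Anna has a strictly profitable deviation.

Anna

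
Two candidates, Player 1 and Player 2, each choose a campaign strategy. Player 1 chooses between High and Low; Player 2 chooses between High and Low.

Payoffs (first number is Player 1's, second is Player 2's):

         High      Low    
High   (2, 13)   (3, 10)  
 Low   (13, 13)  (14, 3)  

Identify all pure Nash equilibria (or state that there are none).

(High, High): Player 1 prefers Low (13 > 2) — not an equilibrium.
(High, Low): Player 1 prefers Low (14 > 3); Player 2 prefers High (13 > 10) — not an equilibrium.
(Low, High): Player 1 gets 13 ≥ 2 from High, and Player 2 gets 13 ≥ 3 from Low — Nash equilibrium.
(Low, Low): Player 2 prefers High (13 > 3) — not an equilibrium.

(Low, High)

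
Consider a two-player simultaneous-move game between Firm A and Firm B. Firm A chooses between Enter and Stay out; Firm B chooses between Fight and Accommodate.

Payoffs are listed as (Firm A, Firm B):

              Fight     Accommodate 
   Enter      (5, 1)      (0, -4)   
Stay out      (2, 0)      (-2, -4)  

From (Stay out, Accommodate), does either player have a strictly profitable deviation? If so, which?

Both

Firm A at (Stay out, Accommodate) earns -2; deviating to Enter yields 0 — a strict improvement.
Firm B earns -4; deviating to Fight yields 0 — a strict improvement.
Both Firm A and Firm B have strictly profitable deviations.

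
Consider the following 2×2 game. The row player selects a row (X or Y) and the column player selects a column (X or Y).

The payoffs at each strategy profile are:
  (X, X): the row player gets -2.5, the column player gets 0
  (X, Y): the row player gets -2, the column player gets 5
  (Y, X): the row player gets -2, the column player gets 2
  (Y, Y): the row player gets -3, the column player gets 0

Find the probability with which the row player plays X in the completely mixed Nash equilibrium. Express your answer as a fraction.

2/7

Let p be the probability that the row player plays X. In a completely mixed equilibrium, the column player must be indifferent between X and Y.
The column player's expected payoff from X is 2(1−p); from Y it is 5p.
Setting these equal: −2p + 2 = 5p, so p = 2/7.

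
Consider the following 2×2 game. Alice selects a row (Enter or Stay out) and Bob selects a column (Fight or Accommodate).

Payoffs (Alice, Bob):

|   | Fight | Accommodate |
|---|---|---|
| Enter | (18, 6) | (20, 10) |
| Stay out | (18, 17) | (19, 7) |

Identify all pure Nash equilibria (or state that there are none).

(Enter, Fight): Bob prefers Accommodate (10 > 6) — not an equilibrium.
(Enter, Accommodate): Alice gets 20 ≥ 19 from Stay out, and Bob gets 10 ≥ 6 from Fight — Nash equilibrium.
(Stay out, Fight): Alice gets 18 ≥ 18 from Enter, and Bob gets 17 ≥ 7 from Accommodate — Nash equilibrium.
(Stay out, Accommodate): Alice prefers Enter (20 > 19); Bob prefers Fight (17 > 7) — not an equilibrium.

(Enter, Accommodate) and (Stay out, Fight)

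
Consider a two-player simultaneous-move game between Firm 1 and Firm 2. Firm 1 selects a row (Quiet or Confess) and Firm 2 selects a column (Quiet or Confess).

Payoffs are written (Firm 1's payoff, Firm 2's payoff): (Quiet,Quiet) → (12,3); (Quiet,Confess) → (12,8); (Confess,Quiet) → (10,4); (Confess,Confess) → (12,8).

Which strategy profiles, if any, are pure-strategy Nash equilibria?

(Quiet, Quiet): Firm 2 prefers Confess (8 > 3) — not an equilibrium.
(Quiet, Confess): Firm 1 gets 12 ≥ 12 from Confess, and Firm 2 gets 8 ≥ 3 from Quiet — Nash equilibrium.
(Confess, Quiet): Firm 1 prefers Quiet (12 > 10); Firm 2 prefers Confess (8 > 4) — not an equilibrium.
(Confess, Confess): Firm 1 gets 12 ≥ 12 from Quiet, and Firm 2 gets 8 ≥ 4 from Quiet — Nash equilibrium.

(Quiet, Confess) and (Confess, Confess)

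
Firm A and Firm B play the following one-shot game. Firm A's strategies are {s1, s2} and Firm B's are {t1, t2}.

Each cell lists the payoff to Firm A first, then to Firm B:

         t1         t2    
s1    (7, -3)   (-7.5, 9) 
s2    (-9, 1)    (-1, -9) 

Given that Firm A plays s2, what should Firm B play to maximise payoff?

t1

Against s2, Firm B earns 1 from t1 and -9 from t2.
So t1 is the best response.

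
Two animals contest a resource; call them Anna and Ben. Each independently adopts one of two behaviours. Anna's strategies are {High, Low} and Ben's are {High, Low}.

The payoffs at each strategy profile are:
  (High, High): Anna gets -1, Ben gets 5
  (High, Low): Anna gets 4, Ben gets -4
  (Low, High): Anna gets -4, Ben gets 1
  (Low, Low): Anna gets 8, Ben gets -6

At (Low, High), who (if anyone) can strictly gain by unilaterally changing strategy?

Anna

Anna at (Low, High) earns -4; deviating to High yields -1 — a strict improvement.
Ben earns 1; deviating to Low yields -6 — not better.
Only Anna has a strictly profitable deviation.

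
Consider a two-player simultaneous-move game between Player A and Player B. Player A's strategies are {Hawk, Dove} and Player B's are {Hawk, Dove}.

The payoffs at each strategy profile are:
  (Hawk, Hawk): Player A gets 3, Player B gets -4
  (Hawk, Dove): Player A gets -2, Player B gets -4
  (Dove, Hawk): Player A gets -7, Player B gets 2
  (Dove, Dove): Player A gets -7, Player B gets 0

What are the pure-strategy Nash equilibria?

(Hawk, Hawk) and (Hawk, Dove)

(Hawk, Hawk): Player A gets 3 ≥ -7 from Dove, and Player B gets -4 ≥ -4 from Dove — Nash equilibrium.
(Hawk, Dove): Player A gets -2 ≥ -7 from Dove, and Player B gets -4 ≥ -4 from Hawk — Nash equilibrium.
(Dove, Hawk): Player A prefers Hawk (3 > -7) — not an equilibrium.
(Dove, Dove): Player A prefers Hawk (-2 > -7); Player B prefers Hawk (2 > 0) — not an equilibrium.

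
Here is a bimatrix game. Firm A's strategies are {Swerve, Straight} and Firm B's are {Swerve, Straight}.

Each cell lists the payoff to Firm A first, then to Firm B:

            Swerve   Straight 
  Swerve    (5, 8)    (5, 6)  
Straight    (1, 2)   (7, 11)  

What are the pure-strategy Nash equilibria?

(Swerve, Swerve) and (Straight, Straight)

(Swerve, Swerve): Firm A gets 5 ≥ 1 from Straight, and Firm B gets 8 ≥ 6 from Straight — Nash equilibrium.
(Swerve, Straight): Firm A prefers Straight (7 > 5); Firm B prefers Swerve (8 > 6) — not an equilibrium.
(Straight, Swerve): Firm A prefers Swerve (5 > 1); Firm B prefers Straight (11 > 2) — not an equilibrium.
(Straight, Straight): Firm A gets 7 ≥ 5 from Swerve, and Firm B gets 11 ≥ 2 from Swerve — Nash equilibrium.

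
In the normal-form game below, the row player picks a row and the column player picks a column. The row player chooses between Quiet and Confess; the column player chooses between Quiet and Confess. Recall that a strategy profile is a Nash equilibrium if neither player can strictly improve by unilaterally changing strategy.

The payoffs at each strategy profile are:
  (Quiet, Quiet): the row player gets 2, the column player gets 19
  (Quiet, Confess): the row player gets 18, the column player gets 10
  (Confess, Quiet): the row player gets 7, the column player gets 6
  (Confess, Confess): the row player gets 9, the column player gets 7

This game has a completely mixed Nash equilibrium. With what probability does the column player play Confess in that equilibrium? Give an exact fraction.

Let q be the probability that the column player plays Quiet. In a completely mixed equilibrium, the row player must be indifferent between Quiet and Confess.
The row player's expected payoff from Quiet is 2q + 18(1−q); from Confess it is 7q + 9(1−q).
Setting these equal: −16q + 18 = −2q + 9, so q = 9/14.
Therefore the column player plays Confess with probability 1 − 9/14 = 5/14.

5/14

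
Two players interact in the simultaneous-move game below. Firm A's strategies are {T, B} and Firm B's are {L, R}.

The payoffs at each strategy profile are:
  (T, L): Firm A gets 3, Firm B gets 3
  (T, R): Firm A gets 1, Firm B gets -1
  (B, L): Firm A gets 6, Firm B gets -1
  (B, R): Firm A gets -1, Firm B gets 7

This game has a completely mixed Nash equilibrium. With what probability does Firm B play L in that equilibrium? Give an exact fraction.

Let y be the probability that Firm B plays L. In a completely mixed equilibrium, Firm A must be indifferent between T and B.
Firm A's expected payoff from T is 3y + (1−y); from B it is 6y − (1−y).
Setting these equal: 2y + 1 = 7y − 1, so y = 2/5.

2/5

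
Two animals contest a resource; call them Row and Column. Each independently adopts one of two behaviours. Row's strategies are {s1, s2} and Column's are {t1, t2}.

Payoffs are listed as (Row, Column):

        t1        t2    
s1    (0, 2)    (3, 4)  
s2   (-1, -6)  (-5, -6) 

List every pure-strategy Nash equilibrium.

(s1, t1): Column prefers t2 (4 > 2) — not an equilibrium.
(s1, t2): Row gets 3 ≥ -5 from s2, and Column gets 4 ≥ 2 from t1 — Nash equilibrium.
(s2, t1): Row prefers s1 (0 > -1) — not an equilibrium.
(s2, t2): Row prefers s1 (3 > -5) — not an equilibrium.

(s1, t2)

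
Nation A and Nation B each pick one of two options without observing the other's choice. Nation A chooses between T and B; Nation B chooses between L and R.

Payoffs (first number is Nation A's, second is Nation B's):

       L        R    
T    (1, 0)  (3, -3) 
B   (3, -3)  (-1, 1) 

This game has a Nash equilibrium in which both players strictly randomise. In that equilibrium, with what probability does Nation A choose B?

Let r be the probability that Nation A plays T. In a completely mixed equilibrium, Nation B must be indifferent between L and R.
Nation B's expected payoff from L is −3(1−r); from R it is −3r + (1−r).
Setting these equal: 3r − 3 = −4r + 1, so r = 4/7.
Therefore Nation A plays B with probability 1 − 4/7 = 3/7.

3/7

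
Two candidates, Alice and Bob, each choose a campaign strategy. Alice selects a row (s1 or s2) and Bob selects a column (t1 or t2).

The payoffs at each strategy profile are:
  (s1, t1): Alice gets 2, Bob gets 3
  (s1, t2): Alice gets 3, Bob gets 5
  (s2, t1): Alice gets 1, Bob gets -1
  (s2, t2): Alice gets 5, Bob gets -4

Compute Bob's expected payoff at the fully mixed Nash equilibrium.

First find p, the probability Alice plays s1, from Bob's indifference between t1 and t2: 3p − (1−p) = 5p − 4(1−p), giving p = 3/5.
Since Bob is indifferent in equilibrium, Bob's expected payoff equals the payoff from either column against (3/5, 2/5). Using t1: 3(3/5) − (2/5) = 7/5.

7/5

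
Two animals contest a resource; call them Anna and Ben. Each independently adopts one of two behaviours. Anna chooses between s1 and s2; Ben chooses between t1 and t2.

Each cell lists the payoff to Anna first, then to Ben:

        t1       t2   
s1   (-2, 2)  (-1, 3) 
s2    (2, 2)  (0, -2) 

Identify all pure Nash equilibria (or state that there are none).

(s2, t1)

(s1, t1): Anna prefers s2 (2 > -2); Ben prefers t2 (3 > 2) — not an equilibrium.
(s1, t2): Anna prefers s2 (0 > -1) — not an equilibrium.
(s2, t1): Anna gets 2 ≥ -2 from s1, and Ben gets 2 ≥ -2 from t2 — Nash equilibrium.
(s2, t2): Ben prefers t1 (2 > -2) — not an equilibrium.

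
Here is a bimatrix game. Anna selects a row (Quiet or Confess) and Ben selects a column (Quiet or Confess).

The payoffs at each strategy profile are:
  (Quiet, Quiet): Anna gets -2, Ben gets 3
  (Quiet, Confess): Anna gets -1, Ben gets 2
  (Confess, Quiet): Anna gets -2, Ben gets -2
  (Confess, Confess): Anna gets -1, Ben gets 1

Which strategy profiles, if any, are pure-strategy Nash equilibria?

(Quiet, Quiet): Anna gets -2 ≥ -2 from Confess, and Ben gets 3 ≥ 2 from Confess — Nash equilibrium.
(Quiet, Confess): Ben prefers Quiet (3 > 2) — not an equilibrium.
(Confess, Quiet): Ben prefers Confess (1 > -2) — not an equilibrium.
(Confess, Confess): Anna gets -1 ≥ -1 from Quiet, and Ben gets 1 ≥ -2 from Quiet — Nash equilibrium.

(Quiet, Quiet) and (Confess, Confess)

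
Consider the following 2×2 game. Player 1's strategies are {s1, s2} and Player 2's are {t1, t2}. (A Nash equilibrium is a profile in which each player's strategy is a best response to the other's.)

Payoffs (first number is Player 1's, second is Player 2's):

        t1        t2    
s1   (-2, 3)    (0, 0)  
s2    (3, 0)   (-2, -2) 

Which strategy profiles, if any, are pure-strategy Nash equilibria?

(s2, t1)

(s1, t1): Player 1 prefers s2 (3 > -2) — not an equilibrium.
(s1, t2): Player 2 prefers t1 (3 > 0) — not an equilibrium.
(s2, t1): Player 1 gets 3 ≥ -2 from s1, and Player 2 gets 0 ≥ -2 from t2 — Nash equilibrium.
(s2, t2): Player 1 prefers s1 (0 > -2); Player 2 prefers t1 (0 > -2) — not an equilibrium.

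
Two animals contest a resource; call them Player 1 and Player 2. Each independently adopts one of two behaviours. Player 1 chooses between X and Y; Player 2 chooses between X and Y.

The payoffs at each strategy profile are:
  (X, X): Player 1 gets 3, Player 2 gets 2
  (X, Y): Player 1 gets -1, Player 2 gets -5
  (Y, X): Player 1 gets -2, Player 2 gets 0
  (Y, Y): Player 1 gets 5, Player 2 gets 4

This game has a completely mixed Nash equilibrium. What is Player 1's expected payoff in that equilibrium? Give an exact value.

First find q, the probability Player 2 plays X, from Player 1's indifference between X and Y: 3q − (1−q) = −2q + 5(1−q), giving q = 6/11.
Since Player 1 is indifferent in equilibrium, Player 1's expected payoff equals the payoff from either row against (6/11, 5/11). Using X: 3(6/11) − (5/11) = 13/11.

13/11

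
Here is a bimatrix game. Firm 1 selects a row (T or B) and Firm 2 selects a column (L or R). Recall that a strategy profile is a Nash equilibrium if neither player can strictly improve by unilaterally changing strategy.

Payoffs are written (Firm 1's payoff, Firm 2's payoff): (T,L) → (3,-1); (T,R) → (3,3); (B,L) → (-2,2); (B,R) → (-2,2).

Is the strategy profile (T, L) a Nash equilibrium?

At (T, L), Firm 1 earns 3; switching to B would give -2, so Firm 1 has no profitable deviation.
Firm 2 earns -1; switching to R would give 3, so Firm 2 would deviate.
Since at least one player can profitably deviate, this is not a Nash equilibrium.

No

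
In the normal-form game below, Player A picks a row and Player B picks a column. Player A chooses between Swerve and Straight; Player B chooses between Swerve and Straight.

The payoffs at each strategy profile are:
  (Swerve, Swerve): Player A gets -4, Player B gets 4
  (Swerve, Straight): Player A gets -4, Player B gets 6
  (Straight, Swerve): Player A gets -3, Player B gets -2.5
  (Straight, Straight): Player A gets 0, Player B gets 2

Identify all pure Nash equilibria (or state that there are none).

(Straight, Straight)

(Swerve, Swerve): Player A prefers Straight (-3 > -4); Player B prefers Straight (6 > 4) — not an equilibrium.
(Swerve, Straight): Player A prefers Straight (0 > -4) — not an equilibrium.
(Straight, Swerve): Player B prefers Straight (2 > -2.5) — not an equilibrium.
(Straight, Straight): Player A gets 0 ≥ -4 from Swerve, and Player B gets 2 ≥ -2.5 from Swerve — Nash equilibrium.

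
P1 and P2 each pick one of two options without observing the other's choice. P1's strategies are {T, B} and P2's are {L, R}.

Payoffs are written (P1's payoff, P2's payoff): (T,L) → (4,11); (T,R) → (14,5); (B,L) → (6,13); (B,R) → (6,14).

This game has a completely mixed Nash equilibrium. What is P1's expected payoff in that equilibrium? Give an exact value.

6

First find q, the probability P2 plays L, from P1's indifference between T and B: 4q + 14(1−q) = 6q + 6(1−q), giving q = 4/5.
Since P1 is indifferent in equilibrium, P1's expected payoff equals the payoff from either row against (4/5, 1/5). Using T: 4(4/5) + 14(1/5) = 6.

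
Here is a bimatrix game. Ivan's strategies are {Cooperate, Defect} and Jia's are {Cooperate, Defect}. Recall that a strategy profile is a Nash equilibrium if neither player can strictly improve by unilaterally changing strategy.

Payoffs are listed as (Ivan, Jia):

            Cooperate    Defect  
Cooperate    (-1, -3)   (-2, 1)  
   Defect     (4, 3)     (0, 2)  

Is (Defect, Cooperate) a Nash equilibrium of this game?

At (Defect, Cooperate), Ivan earns 4; switching to Cooperate would give -1, so Ivan has no profitable deviation.
Jia earns 3; switching to Defect would give 2, so Jia has no profitable deviation.
Neither player can gain by a unilateral deviation, so this profile is a Nash equilibrium.

Yes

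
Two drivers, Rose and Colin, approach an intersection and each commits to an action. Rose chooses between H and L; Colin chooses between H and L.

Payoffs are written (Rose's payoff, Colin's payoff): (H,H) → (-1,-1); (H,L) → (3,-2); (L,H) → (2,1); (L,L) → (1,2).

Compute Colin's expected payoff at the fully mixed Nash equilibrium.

0

First find p, the probability Rose plays H, from Colin's indifference between H and L: −p + (1−p) = −2p + 2(1−p), giving p = 1/2.
Since Colin is indifferent in equilibrium, Colin's expected payoff equals the payoff from either column against (1/2, 1/2). Using H: −(1/2) + (1/2) = 0.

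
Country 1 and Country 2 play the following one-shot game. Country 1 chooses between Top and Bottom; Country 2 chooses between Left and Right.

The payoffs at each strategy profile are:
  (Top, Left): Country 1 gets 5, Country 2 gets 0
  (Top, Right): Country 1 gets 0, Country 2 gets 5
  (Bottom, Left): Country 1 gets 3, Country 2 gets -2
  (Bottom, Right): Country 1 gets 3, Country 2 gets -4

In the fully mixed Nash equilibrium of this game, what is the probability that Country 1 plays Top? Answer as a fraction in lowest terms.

2/7

Let p be the probability that Country 1 plays Top. In a completely mixed equilibrium, Country 2 must be indifferent between Left and Right.
Country 2's expected payoff from Left is −2(1−p); from Right it is 5p − 4(1−p).
Setting these equal: 2p − 2 = 9p − 4, so p = 2/7.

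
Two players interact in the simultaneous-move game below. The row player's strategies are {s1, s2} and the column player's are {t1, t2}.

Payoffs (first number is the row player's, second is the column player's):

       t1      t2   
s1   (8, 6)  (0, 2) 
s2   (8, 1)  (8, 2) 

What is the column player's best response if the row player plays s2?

t2

Against s2, the column player earns 1 from t1 and 2 from t2.
So t2 is the best response.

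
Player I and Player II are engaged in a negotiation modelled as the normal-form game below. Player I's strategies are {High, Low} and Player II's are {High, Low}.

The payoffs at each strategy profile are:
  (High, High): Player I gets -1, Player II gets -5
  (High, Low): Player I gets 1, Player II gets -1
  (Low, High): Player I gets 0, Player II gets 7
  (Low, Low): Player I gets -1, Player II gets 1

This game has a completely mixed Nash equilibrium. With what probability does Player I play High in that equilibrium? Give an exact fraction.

3/5

Let x be the probability that Player I plays High. In a completely mixed equilibrium, Player II must be indifferent between High and Low.
Player II's expected payoff from High is −5x + 7(1−x); from Low it is −x + (1−x).
Setting these equal: −12x + 7 = −2x + 1, so x = 3/5.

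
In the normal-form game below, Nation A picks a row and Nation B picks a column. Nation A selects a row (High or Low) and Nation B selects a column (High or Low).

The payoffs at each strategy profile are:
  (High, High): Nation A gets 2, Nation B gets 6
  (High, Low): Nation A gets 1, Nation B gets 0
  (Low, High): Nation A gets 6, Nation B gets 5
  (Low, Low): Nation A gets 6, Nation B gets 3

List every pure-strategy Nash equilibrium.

(Low, High)

(High, High): Nation A prefers Low (6 > 2) — not an equilibrium.
(High, Low): Nation A prefers Low (6 > 1); Nation B prefers High (6 > 0) — not an equilibrium.
(Low, High): Nation A gets 6 ≥ 2 from High, and Nation B gets 5 ≥ 3 from Low — Nash equilibrium.
(Low, Low): Nation B prefers High (5 > 3) — not an equilibrium.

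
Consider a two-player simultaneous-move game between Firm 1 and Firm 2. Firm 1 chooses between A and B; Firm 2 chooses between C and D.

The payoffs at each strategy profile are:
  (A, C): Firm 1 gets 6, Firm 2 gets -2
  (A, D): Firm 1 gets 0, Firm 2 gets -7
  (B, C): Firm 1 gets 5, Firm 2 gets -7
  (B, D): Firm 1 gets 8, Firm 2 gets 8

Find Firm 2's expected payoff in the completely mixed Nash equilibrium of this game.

-13/4

First find p, the probability Firm 1 plays A, from Firm 2's indifference between C and D: −2p − 7(1−p) = −7p + 8(1−p), giving p = 3/4.
Since Firm 2 is indifferent in equilibrium, Firm 2's expected payoff equals the payoff from either column against (3/4, 1/4). Using C: −2(3/4) − 7(1/4) = -13/4.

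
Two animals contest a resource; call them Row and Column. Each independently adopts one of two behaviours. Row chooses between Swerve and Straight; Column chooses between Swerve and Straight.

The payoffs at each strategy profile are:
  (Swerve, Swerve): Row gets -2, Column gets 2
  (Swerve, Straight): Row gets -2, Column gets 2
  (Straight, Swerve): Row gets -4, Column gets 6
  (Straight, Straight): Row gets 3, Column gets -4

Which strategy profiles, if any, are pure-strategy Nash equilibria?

(Swerve, Swerve)

(Swerve, Swerve): Row gets -2 ≥ -4 from Straight, and Column gets 2 ≥ 2 from Straight — Nash equilibrium.
(Swerve, Straight): Row prefers Straight (3 > -2) — not an equilibrium.
(Straight, Swerve): Row prefers Swerve (-2 > -4) — not an equilibrium.
(Straight, Straight): Column prefers Swerve (6 > -4) — not an equilibrium.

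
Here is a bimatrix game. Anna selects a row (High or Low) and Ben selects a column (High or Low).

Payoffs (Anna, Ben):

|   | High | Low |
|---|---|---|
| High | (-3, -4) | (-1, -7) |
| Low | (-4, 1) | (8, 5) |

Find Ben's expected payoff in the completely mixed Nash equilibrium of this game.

First find x, the probability Anna plays High, from Ben's indifference between High and Low: −4x + (1−x) = −7x + 5(1−x), giving x = 4/7.
Since Ben is indifferent in equilibrium, Ben's expected payoff equals the payoff from either column against (4/7, 3/7). Using High: −4(4/7) + (3/7) = -13/7.

-13/7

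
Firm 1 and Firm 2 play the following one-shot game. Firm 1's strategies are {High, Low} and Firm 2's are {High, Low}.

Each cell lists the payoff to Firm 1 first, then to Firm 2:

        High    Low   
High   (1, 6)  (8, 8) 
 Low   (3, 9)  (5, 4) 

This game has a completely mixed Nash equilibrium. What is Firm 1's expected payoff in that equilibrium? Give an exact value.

First find y, the probability Firm 2 plays High, from Firm 1's indifference between High and Low: y + 8(1−y) = 3y + 5(1−y), giving y = 3/5.
Since Firm 1 is indifferent in equilibrium, Firm 1's expected payoff equals the payoff from either row against (3/5, 2/5). Using High: (3/5) + 8(2/5) = 19/5.

19/5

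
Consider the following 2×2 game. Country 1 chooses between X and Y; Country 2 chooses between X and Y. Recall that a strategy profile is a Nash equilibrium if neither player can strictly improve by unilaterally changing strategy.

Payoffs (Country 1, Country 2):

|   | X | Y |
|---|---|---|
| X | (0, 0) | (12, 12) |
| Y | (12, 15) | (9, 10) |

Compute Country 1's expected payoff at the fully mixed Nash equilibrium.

First find q, the probability Country 2 plays X, from Country 1's indifference between X and Y: 12(1−q) = 12q + 9(1−q), giving q = 1/5.
Since Country 1 is indifferent in equilibrium, Country 1's expected payoff equals the payoff from either row against (1/5, 4/5). Using X: 12(4/5) = 48/5.

48/5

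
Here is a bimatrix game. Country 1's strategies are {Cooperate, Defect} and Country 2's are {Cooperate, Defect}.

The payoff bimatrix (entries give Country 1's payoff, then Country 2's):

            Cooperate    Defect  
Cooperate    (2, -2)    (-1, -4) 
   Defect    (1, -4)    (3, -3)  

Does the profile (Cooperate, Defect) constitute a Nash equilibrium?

No

At (Cooperate, Defect), Country 1 earns -1; switching to Defect would give 3, so Country 1 would deviate.
Country 2 earns -4; switching to Cooperate would give -2, so Country 2 would deviate.
Since at least one player can profitably deviate, this is not a Nash equilibrium.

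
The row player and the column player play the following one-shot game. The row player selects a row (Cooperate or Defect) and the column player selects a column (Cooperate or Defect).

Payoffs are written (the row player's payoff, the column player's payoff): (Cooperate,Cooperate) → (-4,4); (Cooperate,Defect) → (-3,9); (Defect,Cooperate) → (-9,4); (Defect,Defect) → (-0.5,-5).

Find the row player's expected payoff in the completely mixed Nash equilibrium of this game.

First find q, the probability the column player plays Cooperate, from the row player's indifference between Cooperate and Defect: −4q − 3(1−q) = −9q − 0.5(1−q), giving q = 1/3.
Since the row player is indifferent in equilibrium, the row player's expected payoff equals the payoff from either row against (1/3, 2/3). Using Cooperate: −4(1/3) − 3(2/3) = -10/3.

-10/3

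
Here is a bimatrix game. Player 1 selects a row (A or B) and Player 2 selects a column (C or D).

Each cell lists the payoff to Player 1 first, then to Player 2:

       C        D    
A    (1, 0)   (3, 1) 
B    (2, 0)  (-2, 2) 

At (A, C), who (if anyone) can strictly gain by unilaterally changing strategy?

Player 1 at (A, C) earns 1; deviating to B yields 2 — a strict improvement.
Player 2 earns 0; deviating to D yields 1 — a strict improvement.
Both Player 1 and Player 2 have strictly profitable deviations.

Both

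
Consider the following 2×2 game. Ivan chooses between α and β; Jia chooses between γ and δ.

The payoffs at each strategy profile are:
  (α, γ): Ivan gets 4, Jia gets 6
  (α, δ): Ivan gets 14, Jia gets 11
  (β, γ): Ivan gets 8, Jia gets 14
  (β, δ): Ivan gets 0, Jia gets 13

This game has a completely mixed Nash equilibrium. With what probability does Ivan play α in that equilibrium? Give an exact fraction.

Let r be the probability that Ivan plays α. In a completely mixed equilibrium, Jia must be indifferent between γ and δ.
Jia's expected payoff from γ is 6r + 14(1−r); from δ it is 11r + 13(1−r).
Setting these equal: −8r + 14 = −2r + 13, so r = 1/6.

1/6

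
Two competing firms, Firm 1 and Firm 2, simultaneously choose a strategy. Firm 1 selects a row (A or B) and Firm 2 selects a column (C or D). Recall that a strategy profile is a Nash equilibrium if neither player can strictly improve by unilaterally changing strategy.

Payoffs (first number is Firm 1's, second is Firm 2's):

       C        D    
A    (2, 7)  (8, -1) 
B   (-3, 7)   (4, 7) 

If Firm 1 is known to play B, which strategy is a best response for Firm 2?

Against B, Firm 2 earns 7 from C and 7 from D.
So either strategy is a best response.

either — both C and D are best responses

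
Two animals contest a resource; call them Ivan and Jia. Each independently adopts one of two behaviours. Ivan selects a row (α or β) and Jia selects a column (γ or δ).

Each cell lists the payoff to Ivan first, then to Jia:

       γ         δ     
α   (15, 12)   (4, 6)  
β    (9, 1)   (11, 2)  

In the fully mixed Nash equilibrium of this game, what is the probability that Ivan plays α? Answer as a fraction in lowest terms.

Let r be the probability that Ivan plays α. In a completely mixed equilibrium, Jia must be indifferent between γ and δ.
Jia's expected payoff from γ is 12r + (1−r); from δ it is 6r + 2(1−r).
Setting these equal: 11r + 1 = 4r + 2, so r = 1/7.

1/7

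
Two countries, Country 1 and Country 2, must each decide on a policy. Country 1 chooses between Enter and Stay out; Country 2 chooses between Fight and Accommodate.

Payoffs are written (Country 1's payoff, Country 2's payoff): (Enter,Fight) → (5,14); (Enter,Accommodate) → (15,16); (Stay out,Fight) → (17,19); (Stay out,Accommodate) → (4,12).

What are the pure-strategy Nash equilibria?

(Enter, Accommodate) and (Stay out, Fight)

(Enter, Fight): Country 1 prefers Stay out (17 > 5); Country 2 prefers Accommodate (16 > 14) — not an equilibrium.
(Enter, Accommodate): Country 1 gets 15 ≥ 4 from Stay out, and Country 2 gets 16 ≥ 14 from Fight — Nash equilibrium.
(Stay out, Fight): Country 1 gets 17 ≥ 5 from Enter, and Country 2 gets 19 ≥ 12 from Accommodate — Nash equilibrium.
(Stay out, Accommodate): Country 1 prefers Enter (15 > 4); Country 2 prefers Fight (19 > 12) — not an equilibrium.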